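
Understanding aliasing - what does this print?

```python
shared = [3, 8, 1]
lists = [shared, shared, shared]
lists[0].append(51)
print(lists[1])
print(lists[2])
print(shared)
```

Key concept: list of same reference.
Step by step:
`shared = [3, 8, 1]` → shared = [3, 8, 1]
`lists = [shared, shared, shared]` → lists = [[3, 8, 1], [3, 8, 1], [3, 8, 1]]
`lists[0].append(51)` → shared = [3, 8, 1, 51]; lists = [[3, 8, 1, 51], [3, 8, 1, 51], [3, 8, 1, 51]]
`print(lists[1])` → prints [3, 8, 1, 51]
`print(lists[2])` → prints [3, 8, 1, 51]
`print(shared)` → prints [3, 8, 1, 51]

Answer:
[3, 8, 1, 51]
[3, 8, 1, 51]
[3, 8, 1, 51]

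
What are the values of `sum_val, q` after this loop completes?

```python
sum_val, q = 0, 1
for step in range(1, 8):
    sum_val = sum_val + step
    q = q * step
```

Sum and factorial of 1 to 7
`sum_val, q` takes the values: (0, 1) → (1, 1) → (3, 1) → (3, 2) → (6, 2) → (6, 6) → (10, 6) → (10, 24) → (15, 24) → (15, 120) → (21, 120) → (21, 720) → (28, 720) → (28, 5040)

Answer: 28, 5040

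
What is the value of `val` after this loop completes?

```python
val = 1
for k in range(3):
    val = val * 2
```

Multiply by 2, 3 times: 1 * 2^3 = 8
`val` takes the values: 1 → 2 → 4 → 8

Answer: 8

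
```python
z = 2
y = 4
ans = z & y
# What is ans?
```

Trace:
`z = 2` → z = 2
`y = 4` → y = 4
`ans = z & y` → ans = 0
So ans = 0

Answer: 0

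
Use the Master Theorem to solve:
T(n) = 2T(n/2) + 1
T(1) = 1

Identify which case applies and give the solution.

a=2, b=2, f(n)=1. log_2(2) = 1. Since c=0 < 1, Case 1 applies: T(n) = Θ(n^log_b(a)) = O(n).

Answer: O(n) - Case 1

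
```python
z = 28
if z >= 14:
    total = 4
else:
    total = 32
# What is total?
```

Trace:
`z = 28` → z = 28
`if z >= 14: ...` → z >= 14 is True → total = 4
So total = 4

Answer: 4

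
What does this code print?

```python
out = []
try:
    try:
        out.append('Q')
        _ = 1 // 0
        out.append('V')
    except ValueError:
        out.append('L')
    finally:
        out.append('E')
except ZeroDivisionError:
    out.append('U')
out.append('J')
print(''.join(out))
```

Execution trace: 'Q' (inner try body) → 'E' (inner finally) → 'U' (outer except ZeroDivisionError) → 'J' (after the try/except). Output: QEUJ

Answer: QEUJ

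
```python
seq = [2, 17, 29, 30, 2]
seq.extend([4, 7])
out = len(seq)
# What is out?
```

Trace:
`seq = [2, 17, 29, 30, 2]` → seq = [2, 17, 29, 30, 2]
`seq.extend([4, 7])` → seq = [2, 17, 29, 30, 2, 4, 7]
`out = len(seq)` → out = 7
So out = 7

Answer: 7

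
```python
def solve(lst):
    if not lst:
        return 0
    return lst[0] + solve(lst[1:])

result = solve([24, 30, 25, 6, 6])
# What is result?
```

24 + 30 + 25 + 6 + 6 + 0 = 91

Answer: 91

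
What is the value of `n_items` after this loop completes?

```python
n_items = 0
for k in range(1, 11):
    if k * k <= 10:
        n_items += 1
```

Count numbers where k² ≤ 10
`n_items` takes the values: 0 → 1 → 2 → 3

Answer: 3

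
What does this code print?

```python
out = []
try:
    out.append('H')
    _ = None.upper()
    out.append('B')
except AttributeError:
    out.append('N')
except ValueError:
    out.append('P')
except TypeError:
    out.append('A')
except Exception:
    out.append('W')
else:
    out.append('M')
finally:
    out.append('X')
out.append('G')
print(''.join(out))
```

Execution trace: 'H' (try body) → 'N' (except AttributeError) → 'X' (finally) → 'G' (after the try/except). Output: HNXG

Answer: HNXG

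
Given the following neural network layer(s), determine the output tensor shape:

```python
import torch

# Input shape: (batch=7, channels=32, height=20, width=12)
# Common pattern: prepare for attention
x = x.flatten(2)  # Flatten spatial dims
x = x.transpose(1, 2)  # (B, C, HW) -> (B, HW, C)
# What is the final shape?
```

Input: (7, 32, 20, 12) -> after flatten(2): (7, 32, 240) -> Output: (7, 240, 32)

Answer: (7, 240, 32)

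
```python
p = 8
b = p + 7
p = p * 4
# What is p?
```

Trace:
`p = 8` → p = 8
`b = p + 7` → b = 15
`p = p * 4` → p = 32
So p = 32

Answer: 32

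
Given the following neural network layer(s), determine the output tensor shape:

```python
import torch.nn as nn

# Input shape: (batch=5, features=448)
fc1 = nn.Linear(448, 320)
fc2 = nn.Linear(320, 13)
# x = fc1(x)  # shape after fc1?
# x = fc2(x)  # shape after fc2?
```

Input: (5, 448) -> after fc1: (5, 320) -> Output: (5, 13)

Answer: (5, 13)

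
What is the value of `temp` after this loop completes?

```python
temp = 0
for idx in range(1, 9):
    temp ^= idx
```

XOR of 1 to 8
`temp` takes the values: 0 → 1 → 3 → 0 → 4 → 1 → 7 → 0 → 8

Answer: 8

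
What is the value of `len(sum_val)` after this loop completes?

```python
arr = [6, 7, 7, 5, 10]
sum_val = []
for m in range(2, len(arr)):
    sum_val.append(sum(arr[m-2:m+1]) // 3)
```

Number of 3-element averages
`sum_val` takes the values: [] → [6] → [6, 6] → [6, 6, 7]
So `len(sum_val)` = 3

Answer: 3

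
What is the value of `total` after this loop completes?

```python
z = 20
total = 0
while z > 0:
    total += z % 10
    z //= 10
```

Sum digits of 20
`total` takes the values: 0 → 2

Answer: 2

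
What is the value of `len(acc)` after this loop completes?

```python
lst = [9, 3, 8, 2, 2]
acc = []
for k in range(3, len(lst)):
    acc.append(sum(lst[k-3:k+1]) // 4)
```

Number of 4-element averages
`acc` takes the values: [] → [5] → [5, 3]
So `len(acc)` = 2

Answer: 2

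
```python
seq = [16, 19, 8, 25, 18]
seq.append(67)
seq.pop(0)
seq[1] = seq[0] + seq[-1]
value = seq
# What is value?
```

Trace:
`seq = [16, 19, 8, 25, 18]` → seq = [16, 19, 8, 25, 18]
`seq.append(67)` → seq = [16, 19, 8, 25, 18, 67]
`seq.pop(0)` → seq = [19, 8, 25, 18, 67]
`seq[1] = seq[0] + seq[-1]` → seq = [19, 86, 25, 18, 67]
`value = seq` → value = [19, 86, 25, 18, 67]
So value = [19, 86, 25, 18, 67]

Answer: [19, 86, 25, 18, 67]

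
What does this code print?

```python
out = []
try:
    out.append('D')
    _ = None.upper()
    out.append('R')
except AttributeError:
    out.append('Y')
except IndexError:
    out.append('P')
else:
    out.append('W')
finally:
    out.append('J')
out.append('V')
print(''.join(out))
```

Execution trace: 'D' (try body) → 'Y' (except AttributeError) → 'J' (finally) → 'V' (after the try/except). Output: DYJV

Answer: DYJV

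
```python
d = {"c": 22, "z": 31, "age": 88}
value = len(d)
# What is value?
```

Trace:
`d = {"c": 22, "z": 31, "age": 88}` → d = {'c': 22, 'z': 31, 'age': 88}
`value = len(d)` → value = 3
So value = 3

Answer: 3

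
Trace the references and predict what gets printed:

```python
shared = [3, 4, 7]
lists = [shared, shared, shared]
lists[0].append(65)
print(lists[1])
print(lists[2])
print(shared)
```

Key concept: list of same reference.
Step by step:
`shared = [3, 4, 7]` → shared = [3, 4, 7]
`lists = [shared, shared, shared]` → lists = [[3, 4, 7], [3, 4, 7], [3, 4, 7]]
`lists[0].append(65)` → shared = [3, 4, 7, 65]; lists = [[3, 4, 7, 65], [3, 4, 7, 65], [3, 4, 7, 65]]
`print(lists[1])` → prints [3, 4, 7, 65]
`print(lists[2])` → prints [3, 4, 7, 65]
`print(shared)` → prints [3, 4, 7, 65]

Answer:
[3, 4, 7, 65]
[3, 4, 7, 65]
[3, 4, 7, 65]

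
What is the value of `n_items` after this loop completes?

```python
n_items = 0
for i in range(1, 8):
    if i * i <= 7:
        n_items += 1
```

Count numbers where i² ≤ 7
`n_items` takes the values: 0 → 1 → 2

Answer: 2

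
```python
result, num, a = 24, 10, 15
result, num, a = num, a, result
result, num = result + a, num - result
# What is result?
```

Trace:
`result, num, a = 24, 10, 15` → result = 24; num = 10; a = 15
`result, num, a = num, a, result` → result = 10; num = 15; a = 24
`result, num = result + a, num - result` → result = 34; num = 5
So result = 34

Answer: 34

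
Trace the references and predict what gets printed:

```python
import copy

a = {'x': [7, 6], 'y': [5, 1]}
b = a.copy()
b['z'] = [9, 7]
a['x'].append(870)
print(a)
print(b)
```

Key concept: shallow copy of dict with mutable values.
Step by step:
`a = {'x': [7, 6], 'y': [5, 1]}` → a = {'x': [7, 6], 'y': [5, 1]}
`b = a.copy()` → b = {'x': [7, 6], 'y': [5, 1]}
`b['z'] = [9, 7]` → b = {'x': [7, 6], 'y': [5, 1], 'z': [9, 7]}
`a['x'].append(870)` → a = {'x': [7, 6, 870], 'y': [5, 1]}; b = {'x': [7, 6, 870], 'y': [5, 1], 'z': [9, 7]}
`print(a)` → prints {'x': [7, 6, 870], 'y': [5, 1]}
`print(b)` → prints {'x': [7, 6, 870], 'y': [5, 1], 'z': [9, 7]}

Answer:
{'x': [7, 6, 870], 'y': [5, 1]}
{'x': [7, 6, 870], 'y': [5, 1], 'z': [9, 7]}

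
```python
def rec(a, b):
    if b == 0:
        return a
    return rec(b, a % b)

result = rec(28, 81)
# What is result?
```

rec(28, 81) -> rec(81, 28) -> rec(28, 25) -> rec(25, 3) -> rec(3, 1) -> rec(1, 0) -> 1

Answer: 1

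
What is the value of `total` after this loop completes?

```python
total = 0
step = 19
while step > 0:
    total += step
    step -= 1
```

Sum 19 down to 1
`total` takes the values: 0 → 19 → 37 → 54 → 70 → 85 → 99 → 112 → 124 → 135 → 145 → 154 → 162 → 169 → 175 → 180 → 184 → 187 → 189 → 190

Answer: 190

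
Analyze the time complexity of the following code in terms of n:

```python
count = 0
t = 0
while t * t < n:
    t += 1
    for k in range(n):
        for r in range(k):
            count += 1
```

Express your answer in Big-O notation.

Each loop level contributes: √n × n × n. Multiplying the contributions gives O(n^2√n).

Answer: O(n^2√n)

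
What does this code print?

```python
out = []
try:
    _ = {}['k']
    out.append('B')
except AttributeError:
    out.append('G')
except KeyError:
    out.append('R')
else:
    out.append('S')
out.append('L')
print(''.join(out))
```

Execution trace: 'R' (except KeyError) → 'L' (after the try/except). Output: RL

Answer: RL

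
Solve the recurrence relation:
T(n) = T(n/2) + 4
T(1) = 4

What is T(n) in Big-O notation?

Each step divides n by 2 and adds 4. After log_2(n) steps we reach T(1)=4. So T(n) = 4·log_2(n) + 4 = O(log n).

Answer: O(log n)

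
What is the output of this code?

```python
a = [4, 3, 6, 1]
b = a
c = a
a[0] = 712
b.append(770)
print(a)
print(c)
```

Key concept: multiple aliases.
Step by step:
`a = [4, 3, 6, 1]` → a = [4, 3, 6, 1]
`b = a` → b = [4, 3, 6, 1] (same object as a)
`c = a` → c = [4, 3, 6, 1] (same object as a, b)
`a[0] = 712` → a = [712, 3, 6, 1] (same object as b, c); b = [712, 3, 6, 1] (same object as a, c); c = [712, 3, 6, 1] (same object as a, b)
`b.append(770)` → a = [712, 3, 6, 1, 770] (same object as b, c); b = [712, 3, 6, 1, 770] (same object as a, c); c = [712, 3, 6, 1, 770] (same object as a, b)
`print(a)` → prints [712, 3, 6, 1, 770]
`print(c)` → prints [712, 3, 6, 1, 770]

Answer:
[712, 3, 6, 1, 770]
[712, 3, 6, 1, 770]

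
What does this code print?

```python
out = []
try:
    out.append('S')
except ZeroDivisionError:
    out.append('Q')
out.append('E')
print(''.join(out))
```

Execution trace: 'S' (try body, no exception) → 'E' (after the try/except). Output: SE

Answer: SE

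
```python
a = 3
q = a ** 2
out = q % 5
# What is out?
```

Trace:
`a = 3` → a = 3
`q = a ** 2` → q = 9
`out = q % 5` → out = 4
So out = 4

Answer: 4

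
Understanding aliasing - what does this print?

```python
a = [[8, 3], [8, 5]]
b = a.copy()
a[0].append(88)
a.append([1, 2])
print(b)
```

Key concept: shallow copy with nested lists.
Step by step:
`a = [[8, 3], [8, 5]]` → a = [[8, 3], [8, 5]]
`b = a.copy()` → b = [[8, 3], [8, 5]]
`a[0].append(88)` → a = [[8, 3, 88], [8, 5]]; b = [[8, 3, 88], [8, 5]]
`a.append([1, 2])` → a = [[8, 3, 88], [8, 5], [1, 2]]
`print(b)` → prints [[8, 3, 88], [8, 5]]

Answer: [[8, 3, 88], [8, 5]]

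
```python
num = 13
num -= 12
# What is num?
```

Trace:
`num = 13` → num = 13
`num -= 12` → num = 1
So num = 1

Answer: 1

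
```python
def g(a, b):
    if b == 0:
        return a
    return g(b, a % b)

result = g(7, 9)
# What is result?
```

g(7, 9) -> g(9, 7) -> g(7, 2) -> g(2, 1) -> g(1, 0) -> 1

Answer: 1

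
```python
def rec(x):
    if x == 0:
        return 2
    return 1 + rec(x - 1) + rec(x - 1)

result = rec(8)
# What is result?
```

rec(x) = 1 + 2·rec(x-1), rec(0)=2. Closed form: (2+1)·2^8 - 1 = 767.

Answer: 767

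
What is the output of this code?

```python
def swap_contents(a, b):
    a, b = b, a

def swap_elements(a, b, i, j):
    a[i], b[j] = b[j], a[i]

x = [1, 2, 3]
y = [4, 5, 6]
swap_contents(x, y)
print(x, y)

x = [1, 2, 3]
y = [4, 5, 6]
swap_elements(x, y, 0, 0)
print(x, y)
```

Key concept: parameter rebinding vs mutation.
Step by step:
`x = [1, 2, 3]` → x = [1, 2, 3]
`y = [4, 5, 6]` → y = [4, 5, 6]
`swap_contents(x, y)` → no visible change to tracked variables
`print(x, y)` → prints [1, 2, 3] [4, 5, 6]
`x = [1, 2, 3]` → x = [1, 2, 3]
`y = [4, 5, 6]` → y = [4, 5, 6]
`swap_elements(x, y, 0, 0)` → x = [4, 2, 3]; y = [1, 5, 6]
`print(x, y)` → prints [4, 2, 3] [1, 5, 6]

Answer:
[1, 2, 3] [4, 5, 6]
[4, 2, 3] [1, 5, 6]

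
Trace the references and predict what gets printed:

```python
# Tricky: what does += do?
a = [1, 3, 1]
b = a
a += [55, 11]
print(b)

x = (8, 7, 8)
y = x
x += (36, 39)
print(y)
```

Key concept: += behavior differs for mutable vs immutable.
Step by step:
`a = [1, 3, 1]` → a = [1, 3, 1]
`b = a` → b = [1, 3, 1] (same object as a)
`a += [55, 11]` → a = [1, 3, 1, 55, 11] (same object as b); b = [1, 3, 1, 55, 11] (same object as a)
`print(b)` → prints [1, 3, 1, 55, 11]
`x = (8, 7, 8)` → x = (8, 7, 8)
`y = x` → y = (8, 7, 8)
`x += (36, 39)` → x = (8, 7, 8, 36, 39)
`print(y)` → prints (8, 7, 8)

Answer:
[1, 3, 1, 55, 11]
(8, 7, 8)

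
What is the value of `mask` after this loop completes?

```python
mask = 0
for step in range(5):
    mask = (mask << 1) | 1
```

Build 5 consecutive 1-bits: 0b11111
`mask` takes the values: 0 → 1 → 3 → 7 → 15 → 31

Answer: 31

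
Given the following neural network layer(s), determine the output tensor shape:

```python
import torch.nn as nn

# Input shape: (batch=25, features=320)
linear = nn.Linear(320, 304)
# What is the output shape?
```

Input: (25, 320) -> Output: (25, 304)

Answer: (25, 304)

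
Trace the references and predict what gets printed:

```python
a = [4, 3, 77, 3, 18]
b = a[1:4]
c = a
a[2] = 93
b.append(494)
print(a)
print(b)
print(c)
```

Key concept: slice vs alias.
Step by step:
`a = [4, 3, 77, 3, 18]` → a = [4, 3, 77, 3, 18]
`b = a[1:4]` → b = [3, 77, 3]
`c = a` → c = [4, 3, 77, 3, 18] (same object as a)
`a[2] = 93` → a = [4, 3, 93, 3, 18] (same object as c); c = [4, 3, 93, 3, 18] (same object as a)
`b.append(494)` → b = [3, 77, 3, 494]
`print(a)` → prints [4, 3, 93, 3, 18]
`print(b)` → prints [3, 77, 3, 494]
`print(c)` → prints [4, 3, 93, 3, 18]

Answer:
[4, 3, 93, 3, 18]
[3, 77, 3, 494]
[4, 3, 93, 3, 18]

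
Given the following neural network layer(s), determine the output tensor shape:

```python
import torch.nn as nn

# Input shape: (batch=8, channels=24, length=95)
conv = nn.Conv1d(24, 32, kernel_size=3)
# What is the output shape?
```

Input: (8, 24, 95) -> Output: (8, 32, 93)

Answer: (8, 32, 93)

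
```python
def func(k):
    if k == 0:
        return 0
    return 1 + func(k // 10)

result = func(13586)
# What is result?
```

Count of digits of 13586: 5

Answer: 5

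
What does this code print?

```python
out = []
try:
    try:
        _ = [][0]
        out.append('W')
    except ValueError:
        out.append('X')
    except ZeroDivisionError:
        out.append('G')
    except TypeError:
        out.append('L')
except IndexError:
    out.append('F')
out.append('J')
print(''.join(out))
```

Execution trace: 'F' (outer except IndexError) → 'J' (after the try/except). Output: FJ

Answer: FJ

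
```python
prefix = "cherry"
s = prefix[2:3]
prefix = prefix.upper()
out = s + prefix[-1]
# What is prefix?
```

Trace:
`prefix = "cherry"` → prefix = 'cherry'
`s = prefix[2:3]` → s = 'e'
`prefix = prefix.upper()` → prefix = 'CHERRY'
`out = s + prefix[-1]` → out = 'eY'
So prefix = 'CHERRY'

Answer: 'CHERRY'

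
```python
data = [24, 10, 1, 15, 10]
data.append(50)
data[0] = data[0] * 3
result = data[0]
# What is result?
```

Trace:
`data = [24, 10, 1, 15, 10]` → data = [24, 10, 1, 15, 10]
`data.append(50)` → data = [24, 10, 1, 15, 10, 50]
`data[0] = data[0] * 3` → data = [72, 10, 1, 15, 10, 50]
`result = data[0]` → result = 72
So result = 72

Answer: 72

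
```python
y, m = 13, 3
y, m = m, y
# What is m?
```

Trace:
`y, m = 13, 3` → y = 13; m = 3
`y, m = m, y` → y = 3; m = 13
So m = 13

Answer: 13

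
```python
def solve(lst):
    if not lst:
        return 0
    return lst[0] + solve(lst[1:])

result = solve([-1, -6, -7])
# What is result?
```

(-1) + (-6) + (-7) + 0 = -14

Answer: -14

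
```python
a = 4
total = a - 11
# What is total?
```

Trace:
`a = 4` → a = 4
`total = a - 11` → total = -7
So total = -7

Answer: -7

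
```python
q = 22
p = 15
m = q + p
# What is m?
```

Trace:
`q = 22` → q = 22
`p = 15` → p = 15
`m = q + p` → m = 37
So m = 37

Answer: 37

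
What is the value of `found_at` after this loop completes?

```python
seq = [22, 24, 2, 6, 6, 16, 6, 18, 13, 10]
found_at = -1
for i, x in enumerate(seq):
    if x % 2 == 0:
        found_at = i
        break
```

First even number index in [22, 24, 2, 6, 6, 16, 6, 18, 13, 10]
`found_at` takes the values: -1 → 0

Answer: 0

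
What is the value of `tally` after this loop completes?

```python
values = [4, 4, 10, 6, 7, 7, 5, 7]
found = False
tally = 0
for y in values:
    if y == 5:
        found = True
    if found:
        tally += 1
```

Count elements after first 5 in [4, 4, 10, 6, 7, 7, 5, 7]
`tally` takes the values: 0 → 1 → 2

Answer: 2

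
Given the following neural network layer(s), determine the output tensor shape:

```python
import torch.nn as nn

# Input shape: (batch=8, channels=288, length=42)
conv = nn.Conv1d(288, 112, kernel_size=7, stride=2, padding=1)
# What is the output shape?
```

Input: (8, 288, 42) -> Output: (8, 112, 19)

Answer: (8, 112, 19)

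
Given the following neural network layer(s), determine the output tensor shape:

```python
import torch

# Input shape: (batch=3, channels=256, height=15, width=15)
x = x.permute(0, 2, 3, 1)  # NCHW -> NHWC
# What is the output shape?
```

Input: (3, 256, 15, 15) -> Output: (3, 15, 15, 256)

Answer: (3, 15, 15, 256)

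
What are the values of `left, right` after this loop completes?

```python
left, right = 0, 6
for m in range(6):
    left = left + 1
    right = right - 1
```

left goes 0→6, right goes 6→0
`left, right` takes the values: (0, 6) → (1, 6) → (1, 5) → (2, 5) → (2, 4) → (3, 4) → (3, 3) → (4, 3) → (4, 2) → (5, 2) → (5, 1) → (6, 1) → (6, 0)

Answer: 6, 0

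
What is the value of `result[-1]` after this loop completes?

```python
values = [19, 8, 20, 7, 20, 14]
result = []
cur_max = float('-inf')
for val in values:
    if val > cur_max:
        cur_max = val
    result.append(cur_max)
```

Running max ends at 20
`result` takes the values: [] → [19] → [19, 19] → [19, 19, 20] → [19, 19, 20, 20] → [19, 19, 20, 20, 20] → [19, 19, 20, 20, 20, 20]
So `result[-1]` = 20

Answer: 20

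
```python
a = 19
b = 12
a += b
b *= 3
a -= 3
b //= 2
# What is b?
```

Trace:
`a = 19` → a = 19
`b = 12` → b = 12
`a += b` → a = 31
`b *= 3` → b = 36
`a -= 3` → a = 28
`b //= 2` → b = 18
So b = 18

Answer: 18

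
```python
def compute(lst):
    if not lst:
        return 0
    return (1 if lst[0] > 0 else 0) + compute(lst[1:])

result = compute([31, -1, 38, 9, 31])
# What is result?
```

Count of positive elements in [31, -1, 38, 9, 31] = 4

Answer: 4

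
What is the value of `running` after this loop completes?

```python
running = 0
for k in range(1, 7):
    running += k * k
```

Sum of squares 1² to 6² = 91
`running` takes the values: 0 → 1 → 5 → 14 → 30 → 55 → 91

Answer: 91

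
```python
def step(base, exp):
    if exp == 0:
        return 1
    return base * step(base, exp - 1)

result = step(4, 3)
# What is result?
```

step(4, 3) = 4 * 4 * 4 = 64

Answer: 64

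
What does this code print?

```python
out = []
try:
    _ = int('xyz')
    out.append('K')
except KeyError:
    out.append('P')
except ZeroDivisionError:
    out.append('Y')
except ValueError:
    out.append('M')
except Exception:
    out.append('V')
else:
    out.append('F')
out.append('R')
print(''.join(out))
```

Execution trace: 'M' (except ValueError) → 'R' (after the try/except). Output: MR

Answer: MR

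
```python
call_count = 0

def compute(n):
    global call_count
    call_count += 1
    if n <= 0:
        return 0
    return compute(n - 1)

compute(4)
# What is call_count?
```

Linear recursion stepping by 1: 5 calls from n=4 down to ≤0.

Answer: 5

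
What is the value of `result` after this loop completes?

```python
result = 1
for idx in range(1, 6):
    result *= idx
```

5! = 120
`result` takes the values: 1 → 2 → 6 → 24 → 120

Answer: 120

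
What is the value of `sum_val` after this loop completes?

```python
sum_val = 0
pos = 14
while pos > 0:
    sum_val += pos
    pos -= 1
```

Sum 14 down to 1
`sum_val` takes the values: 0 → 14 → 27 → 39 → 50 → 60 → 69 → 77 → 84 → 90 → 95 → 99 → 102 → 104 → 105

Answer: 105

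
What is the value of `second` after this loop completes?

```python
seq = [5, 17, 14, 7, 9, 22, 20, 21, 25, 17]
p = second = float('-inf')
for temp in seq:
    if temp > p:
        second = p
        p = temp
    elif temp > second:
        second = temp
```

Second largest (with repeats) in [5, 17, 14, 7, 9, 22, 20, 21, 25, 17]
`second` takes the values: -inf → 5 → 14 → 17 → 20 → 21 → 22

Answer: 22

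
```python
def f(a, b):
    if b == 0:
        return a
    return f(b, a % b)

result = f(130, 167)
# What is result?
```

f(130, 167) -> f(167, 130) -> f(130, 37) -> f(37, 19) -> f(19, 18) -> f(18, 1) -> f(1, 0) -> 1

Answer: 1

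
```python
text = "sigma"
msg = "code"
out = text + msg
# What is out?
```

Trace:
`text = "sigma"` → text = 'sigma'
`msg = "code"` → msg = 'code'
`out = text + msg` → out = 'sigmacode'
So out = 'sigmacode'

Answer: 'sigmacode'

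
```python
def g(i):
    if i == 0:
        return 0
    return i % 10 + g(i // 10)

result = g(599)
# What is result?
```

Sum of digits of 599: 9 + 9 + 5 = 23

Answer: 23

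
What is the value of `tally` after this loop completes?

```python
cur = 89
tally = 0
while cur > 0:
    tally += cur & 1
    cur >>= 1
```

Count set bits in 89 (binary: 0b1011001)
`tally` takes the values: 0 → 1 → 2 → 3 → 4

Answer: 4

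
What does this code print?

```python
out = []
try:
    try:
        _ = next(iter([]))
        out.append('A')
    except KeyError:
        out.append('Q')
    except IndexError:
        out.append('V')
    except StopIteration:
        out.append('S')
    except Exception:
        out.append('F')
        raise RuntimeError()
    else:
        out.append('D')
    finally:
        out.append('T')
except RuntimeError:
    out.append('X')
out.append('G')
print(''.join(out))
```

Execution trace: 'S' (inner except StopIteration) → 'T' (inner finally) → 'G' (after the try/except). Output: STG

Answer: STG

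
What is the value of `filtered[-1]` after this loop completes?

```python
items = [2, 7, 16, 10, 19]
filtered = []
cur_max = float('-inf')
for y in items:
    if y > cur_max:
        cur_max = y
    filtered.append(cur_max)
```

Running max ends at 19
`filtered` takes the values: [] → [2] → [2, 7] → [2, 7, 16] → [2, 7, 16, 16] → [2, 7, 16, 16, 19]
So `filtered[-1]` = 19

Answer: 19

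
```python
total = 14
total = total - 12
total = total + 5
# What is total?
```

Trace:
`total = 14` → total = 14
`total = total - 12` → total = 2
`total = total + 5` → total = 7
So total = 7

Answer: 7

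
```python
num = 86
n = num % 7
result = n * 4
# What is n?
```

Trace:
`num = 86` → num = 86
`n = num % 7` → n = 2
`result = n * 4` → result = 8
So n = 2

Answer: 2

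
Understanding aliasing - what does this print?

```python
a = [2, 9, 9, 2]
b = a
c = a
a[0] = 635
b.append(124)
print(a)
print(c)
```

Key concept: multiple aliases.
Step by step:
`a = [2, 9, 9, 2]` → a = [2, 9, 9, 2]
`b = a` → b = [2, 9, 9, 2] (same object as a)
`c = a` → c = [2, 9, 9, 2] (same object as a, b)
`a[0] = 635` → a = [635, 9, 9, 2] (same object as b, c); b = [635, 9, 9, 2] (same object as a, c); c = [635, 9, 9, 2] (same object as a, b)
`b.append(124)` → a = [635, 9, 9, 2, 124] (same object as b, c); b = [635, 9, 9, 2, 124] (same object as a, c); c = [635, 9, 9, 2, 124] (same object as a, b)
`print(a)` → prints [635, 9, 9, 2, 124]
`print(c)` → prints [635, 9, 9, 2, 124]

Answer:
[635, 9, 9, 2, 124]
[635, 9, 9, 2, 124]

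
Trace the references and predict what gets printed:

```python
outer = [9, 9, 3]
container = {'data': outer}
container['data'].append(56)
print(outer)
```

Key concept: dict holds reference to list.
Step by step:
`outer = [9, 9, 3]` → outer = [9, 9, 3]
`container = {'data': outer}` → container = {'data': [9, 9, 3]}
`container['data'].append(56)` → outer = [9, 9, 3, 56]; container = {'data': [9, 9, 3, 56]}
`print(outer)` → prints [9, 9, 3, 56]

Answer: [9, 9, 3, 56]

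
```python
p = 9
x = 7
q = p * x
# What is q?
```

Trace:
`p = 9` → p = 9
`x = 7` → x = 7
`q = p * x` → q = 63
So q = 63

Answer: 63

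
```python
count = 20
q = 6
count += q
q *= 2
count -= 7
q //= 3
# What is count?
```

Trace:
`count = 20` → count = 20
`q = 6` → q = 6
`count += q` → count = 26
`q *= 2` → q = 12
`count -= 7` → count = 19
`q //= 3` → q = 4
So count = 19

Answer: 19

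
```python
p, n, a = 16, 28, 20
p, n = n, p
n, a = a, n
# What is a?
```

Trace:
`p, n, a = 16, 28, 20` → p = 16; n = 28; a = 20
`p, n = n, p` → p = 28; n = 16
`n, a = a, n` → n = 20; a = 16
So a = 16

Answer: 16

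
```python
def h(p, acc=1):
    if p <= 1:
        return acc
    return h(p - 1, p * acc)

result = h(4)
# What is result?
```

Accumulator trace (n, acc): (4, 1) -> (3, 4) -> (2, 12) -> (1, 24) -> return 24

Answer: 24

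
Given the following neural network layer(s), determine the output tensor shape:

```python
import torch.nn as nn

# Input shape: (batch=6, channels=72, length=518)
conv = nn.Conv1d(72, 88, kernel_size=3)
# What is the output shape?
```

Input: (6, 72, 518) -> Output: (6, 88, 516)

Answer: (6, 88, 516)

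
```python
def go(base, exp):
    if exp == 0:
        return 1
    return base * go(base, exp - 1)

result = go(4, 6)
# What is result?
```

go(4, 6) = 4 * 4 * 4 * 4 * 4 * 4 = 4096

Answer: 4096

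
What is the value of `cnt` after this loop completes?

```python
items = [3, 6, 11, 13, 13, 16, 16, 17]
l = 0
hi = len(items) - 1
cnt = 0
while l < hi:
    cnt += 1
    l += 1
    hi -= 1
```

Iterations until pointers meet (list length 8)
`cnt` takes the values: 0 → 1 → 2 → 3 → 4

Answer: 4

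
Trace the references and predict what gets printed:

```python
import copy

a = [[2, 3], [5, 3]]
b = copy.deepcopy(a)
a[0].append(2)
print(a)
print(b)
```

Key concept: deep copy is fully independent.
Step by step:
`a = [[2, 3], [5, 3]]` → a = [[2, 3], [5, 3]]
`b = copy.deepcopy(a)` → b = [[2, 3], [5, 3]]
`a[0].append(2)` → a = [[2, 3, 2], [5, 3]]
`print(a)` → prints [[2, 3, 2], [5, 3]]
`print(b)` → prints [[2, 3], [5, 3]]

Answer:
[[2, 3, 2], [5, 3]]
[[2, 3], [5, 3]]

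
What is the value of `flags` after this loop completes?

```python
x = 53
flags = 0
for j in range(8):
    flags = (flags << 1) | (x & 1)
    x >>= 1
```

Reverse lowest 8 bits of 53
`flags` takes the values: 0 → 1 → 2 → 5 → 10 → 21 → 43 → 86 → 172

Answer: 172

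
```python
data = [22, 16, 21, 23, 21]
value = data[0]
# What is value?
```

Trace:
`data = [22, 16, 21, 23, 21]` → data = [22, 16, 21, 23, 21]
`value = data[0]` → value = 22
So value = 22

Answer: 22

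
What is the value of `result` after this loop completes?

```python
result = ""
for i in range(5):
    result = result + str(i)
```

Concatenate digits 0 to 4
`result` takes the values: "" → "0" → "01" → "012" → "0123" → "01234"

Answer: "01234"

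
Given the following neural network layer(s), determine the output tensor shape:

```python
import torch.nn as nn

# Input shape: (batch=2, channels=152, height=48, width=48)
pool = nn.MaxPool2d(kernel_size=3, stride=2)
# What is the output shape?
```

Input: (2, 152, 48, 48) -> Output: (2, 152, 23, 23)

Answer: (2, 152, 23, 23)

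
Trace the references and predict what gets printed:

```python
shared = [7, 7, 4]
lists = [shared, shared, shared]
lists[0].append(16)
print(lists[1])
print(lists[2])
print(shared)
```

Key concept: list of same reference.
Step by step:
`shared = [7, 7, 4]` → shared = [7, 7, 4]
`lists = [shared, shared, shared]` → lists = [[7, 7, 4], [7, 7, 4], [7, 7, 4]]
`lists[0].append(16)` → shared = [7, 7, 4, 16]; lists = [[7, 7, 4, 16], [7, 7, 4, 16], [7, 7, 4, 16]]
`print(lists[1])` → prints [7, 7, 4, 16]
`print(lists[2])` → prints [7, 7, 4, 16]
`print(shared)` → prints [7, 7, 4, 16]

Answer:
[7, 7, 4, 16]
[7, 7, 4, 16]
[7, 7, 4, 16]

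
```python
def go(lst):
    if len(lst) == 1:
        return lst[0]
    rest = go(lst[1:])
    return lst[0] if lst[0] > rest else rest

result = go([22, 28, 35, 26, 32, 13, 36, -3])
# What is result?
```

Recursive max over [22, 28, 35, 26, 32, 13, 36, -3] = 36

Answer: 36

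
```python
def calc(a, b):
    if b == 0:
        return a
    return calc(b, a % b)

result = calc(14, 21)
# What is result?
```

calc(14, 21) -> calc(21, 14) -> calc(14, 7) -> calc(7, 0) -> 7

Answer: 7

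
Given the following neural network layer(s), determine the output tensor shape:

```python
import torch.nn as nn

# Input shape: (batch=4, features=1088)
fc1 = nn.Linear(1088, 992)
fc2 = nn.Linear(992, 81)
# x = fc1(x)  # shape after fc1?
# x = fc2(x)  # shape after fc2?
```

Input: (4, 1088) -> after fc1: (4, 992) -> Output: (4, 81)

Answer: (4, 81)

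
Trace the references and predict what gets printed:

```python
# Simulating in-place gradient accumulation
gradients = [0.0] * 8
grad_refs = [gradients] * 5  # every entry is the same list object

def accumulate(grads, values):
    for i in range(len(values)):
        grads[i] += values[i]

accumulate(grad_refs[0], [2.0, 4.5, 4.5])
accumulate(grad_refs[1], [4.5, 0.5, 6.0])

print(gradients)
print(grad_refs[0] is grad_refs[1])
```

Key concept: gradient accumulation aliasing.
Step by step:
`gradients = [0.0] * 8` → gradients = [0.0, 0.0, 0.0, 0.0, 0.0, 0.0, 0.0, 0.0]
`grad_refs = [gradients] * 5` → grad_refs = [[0.0, 0.0, 0.0, 0.0, 0.0, 0.0, 0.0, 0.0], [0.0, 0.0, 0.0, 0.0, 0.0, 0.0, 0.0, 0.0], [0.0, 0.0, 0.0, 0.0, 0.0, 0.0, 0.0, 0.0], [0.0, 0.0, 0.0, 0.0, 0.0, 0.0, 0.0, 0.0], [0.0, 0.0, 0.0, 0.0, 0.0, 0.0, 0.0, 0.0]]
`accumulate(grad_refs[0], [2.0, 4.5, 4.5])` → gradients = [2.0, 4.5, 4.5, 0.0, 0.0, 0.0, 0.0, 0.0]; grad_refs = [[2.0, 4.5, 4.5, 0.0, 0.0, 0.0, 0.0, 0.0], [2.0, 4.5, 4.5, 0.0, 0.0, 0.0, 0.0, 0.0], [2.0, 4.5, 4.5, 0.0, 0.0, 0.0, 0.0, 0.0], [2.0, 4.5, 4.5, 0.0, 0.0, 0.0, 0.0, 0.0], [2.0, 4.5, 4.5, 0.0, 0.0, 0.0, 0.0, 0.0]]
`accumulate(grad_refs[1], [4.5, 0.5, 6.0])` → gradients = [6.5, 5.0, 10.5, 0.0, 0.0, 0.0, 0.0, 0.0]; grad_refs = [[6.5, 5.0, 10.5, 0.0, 0.0, 0.0, 0.0, 0.0], [6.5, 5.0, 10.5, 0.0, 0.0, 0.0, 0.0, 0.0], [6.5, 5.0, 10.5, 0.0, 0.0, 0.0, 0.0, 0.0], [6.5, 5.0, 10.5, 0.0, 0.0, 0.0, 0.0, 0.0], [6.5, 5.0, 10.5, 0.0, 0.0, 0.0, 0.0, 0.0]]
`print(gradients)` → prints [6.5, 5.0, 10.5, 0.0, 0.0, 0.0, 0.0, 0.0]
`print(grad_refs[0] is grad_refs[1])` → prints True

Answer:
[6.5, 5.0, 10.5, 0.0, 0.0, 0.0, 0.0, 0.0]
True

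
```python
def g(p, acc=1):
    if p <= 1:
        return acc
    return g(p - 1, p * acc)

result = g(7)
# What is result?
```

Accumulator trace (n, acc): (7, 1) -> (6, 7) -> (5, 42) -> (4, 210) -> (3, 840) -> (2, 2520) -> (1, 5040) -> return 5040

Answer: 5040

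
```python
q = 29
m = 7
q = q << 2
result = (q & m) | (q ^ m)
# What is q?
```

Trace:
`q = 29` → q = 29
`m = 7` → m = 7
`q = q << 2` → q = 116
`result = (q & m) | (q ^ m)` → result = 119
So q = 116

Answer: 116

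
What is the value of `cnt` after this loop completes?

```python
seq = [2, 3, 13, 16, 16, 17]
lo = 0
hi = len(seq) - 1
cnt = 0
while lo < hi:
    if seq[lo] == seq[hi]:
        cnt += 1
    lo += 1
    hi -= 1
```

Count matching pairs from ends
`cnt` takes the values: 0

Answer: 0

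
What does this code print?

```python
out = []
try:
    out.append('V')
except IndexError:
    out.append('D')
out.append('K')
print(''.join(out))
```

Execution trace: 'V' (try body, no exception) → 'K' (after the try/except). Output: VK

Answer: VK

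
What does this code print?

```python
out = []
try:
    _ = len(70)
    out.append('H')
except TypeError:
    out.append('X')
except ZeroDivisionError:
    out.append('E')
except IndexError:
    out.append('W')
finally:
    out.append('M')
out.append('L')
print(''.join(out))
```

Execution trace: 'X' (except TypeError) → 'M' (finally) → 'L' (after the try/except). Output: XML

Answer: XML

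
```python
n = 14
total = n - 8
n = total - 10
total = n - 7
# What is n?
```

Trace:
`n = 14` → n = 14
`total = n - 8` → total = 6
`n = total - 10` → n = -4
`total = n - 7` → total = -11
So n = -4

Answer: -4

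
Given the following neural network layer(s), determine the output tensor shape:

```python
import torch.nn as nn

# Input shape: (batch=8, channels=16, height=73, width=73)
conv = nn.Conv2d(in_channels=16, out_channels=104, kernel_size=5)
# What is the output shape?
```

Input: (8, 16, 73, 73) -> Output: (8, 104, 69, 69)

Answer: (8, 104, 69, 69)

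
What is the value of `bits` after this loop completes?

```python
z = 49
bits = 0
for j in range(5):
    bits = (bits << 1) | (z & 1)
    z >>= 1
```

Reverse lowest 5 bits of 49
`bits` takes the values: 0 → 1 → 2 → 4 → 8 → 17

Answer: 17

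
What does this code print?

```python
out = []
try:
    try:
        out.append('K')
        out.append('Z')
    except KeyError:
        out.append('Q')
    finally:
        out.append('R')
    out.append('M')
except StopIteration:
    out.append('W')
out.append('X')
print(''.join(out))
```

Execution trace: 'K' (inner try body) → 'Z' (inner try body, no exception) → 'R' (inner finally) → 'M' (try body, no exception) → 'X' (after the try/except). Output: KZRMX

Answer: KZRMX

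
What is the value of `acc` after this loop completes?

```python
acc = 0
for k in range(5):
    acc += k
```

Sum of 0 to 4 = 10
`acc` takes the values: 0 → 1 → 3 → 6 → 10

Answer: 10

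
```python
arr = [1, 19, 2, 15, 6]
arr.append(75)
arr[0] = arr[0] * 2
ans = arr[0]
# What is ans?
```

Trace:
`arr = [1, 19, 2, 15, 6]` → arr = [1, 19, 2, 15, 6]
`arr.append(75)` → arr = [1, 19, 2, 15, 6, 75]
`arr[0] = arr[0] * 2` → arr = [2, 19, 2, 15, 6, 75]
`ans = arr[0]` → ans = 2
So ans = 2

Answer: 2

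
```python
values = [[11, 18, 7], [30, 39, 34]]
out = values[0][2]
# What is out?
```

Trace:
`values = [[11, 18, 7], [30, 39, 34]]` → values = [[11, 18, 7], [30, 39, 34]]
`out = values[0][2]` → out = 7
So out = 7

Answer: 7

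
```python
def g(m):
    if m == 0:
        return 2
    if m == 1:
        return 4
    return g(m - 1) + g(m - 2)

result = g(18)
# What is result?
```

Build up from base cases: g(0)=2, g(1)=4, g(2)=6, g(3)=10, g(4)=16, g(5)=26, g(6)=42, ..., g(18)=13530

Answer: 13530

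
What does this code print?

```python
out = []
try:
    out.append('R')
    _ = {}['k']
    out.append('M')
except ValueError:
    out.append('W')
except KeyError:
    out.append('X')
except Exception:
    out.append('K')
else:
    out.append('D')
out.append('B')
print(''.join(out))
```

Execution trace: 'R' (try body) → 'X' (except KeyError) → 'B' (after the try/except). Output: RXB

Answer: RXB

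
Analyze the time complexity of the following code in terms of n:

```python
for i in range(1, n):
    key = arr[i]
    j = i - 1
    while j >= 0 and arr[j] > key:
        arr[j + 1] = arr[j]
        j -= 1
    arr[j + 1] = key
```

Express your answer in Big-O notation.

This is Insertion sort. Time complexity: O(n²).

Answer: O(n²)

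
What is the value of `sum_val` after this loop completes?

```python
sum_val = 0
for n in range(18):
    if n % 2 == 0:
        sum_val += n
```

Sum of even numbers 0 to 17
`sum_val` takes the values: 0 → 2 → 6 → 12 → 20 → 30 → 42 → 56 → 72

Answer: 72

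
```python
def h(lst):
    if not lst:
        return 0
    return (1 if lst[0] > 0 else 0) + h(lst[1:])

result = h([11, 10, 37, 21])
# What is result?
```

Count of positive elements in [11, 10, 37, 21] = 4

Answer: 4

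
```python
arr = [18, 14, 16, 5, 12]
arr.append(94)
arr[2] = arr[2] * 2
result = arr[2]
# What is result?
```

Trace:
`arr = [18, 14, 16, 5, 12]` → arr = [18, 14, 16, 5, 12]
`arr.append(94)` → arr = [18, 14, 16, 5, 12, 94]
`arr[2] = arr[2] * 2` → arr = [18, 14, 32, 5, 12, 94]
`result = arr[2]` → result = 32
So result = 32

Answer: 32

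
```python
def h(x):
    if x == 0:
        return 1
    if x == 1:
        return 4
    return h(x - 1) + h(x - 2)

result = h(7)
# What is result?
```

Build up from base cases: h(0)=1, h(1)=4, h(2)=5, h(3)=9, h(4)=14, h(5)=23, h(6)=37, ..., h(7)=60

Answer: 60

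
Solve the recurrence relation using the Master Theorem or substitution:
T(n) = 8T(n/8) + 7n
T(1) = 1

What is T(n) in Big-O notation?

By Master Theorem: a=8, b=8, f(n)=7n. Since log_8(8) = 1 and f(n) = Θ(n^1), Case 2 applies. T(n) = O(n log n).

Answer: O(n log n)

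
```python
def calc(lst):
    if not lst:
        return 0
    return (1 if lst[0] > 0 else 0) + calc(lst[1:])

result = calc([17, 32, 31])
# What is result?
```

Count of positive elements in [17, 32, 31] = 3

Answer: 3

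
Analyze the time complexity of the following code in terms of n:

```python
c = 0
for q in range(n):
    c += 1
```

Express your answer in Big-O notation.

Each loop level contributes: n. Multiplying the contributions gives O(n).

Answer: O(n)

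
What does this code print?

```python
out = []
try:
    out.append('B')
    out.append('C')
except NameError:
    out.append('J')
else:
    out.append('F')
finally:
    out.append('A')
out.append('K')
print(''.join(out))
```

Execution trace: 'B' (try body) → 'C' (try body, no exception) → 'F' (else) → 'A' (finally) → 'K' (after the try/except). Output: BCFAK

Answer: BCFAK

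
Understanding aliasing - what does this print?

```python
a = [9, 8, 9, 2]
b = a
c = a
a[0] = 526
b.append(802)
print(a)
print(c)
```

Key concept: multiple aliases.
Step by step:
`a = [9, 8, 9, 2]` → a = [9, 8, 9, 2]
`b = a` → b = [9, 8, 9, 2] (same object as a)
`c = a` → c = [9, 8, 9, 2] (same object as a, b)
`a[0] = 526` → a = [526, 8, 9, 2] (same object as b, c); b = [526, 8, 9, 2] (same object as a, c); c = [526, 8, 9, 2] (same object as a, b)
`b.append(802)` → a = [526, 8, 9, 2, 802] (same object as b, c); b = [526, 8, 9, 2, 802] (same object as a, c); c = [526, 8, 9, 2, 802] (same object as a, b)
`print(a)` → prints [526, 8, 9, 2, 802]
`print(c)` → prints [526, 8, 9, 2, 802]

Answer:
[526, 8, 9, 2, 802]
[526, 8, 9, 2, 802]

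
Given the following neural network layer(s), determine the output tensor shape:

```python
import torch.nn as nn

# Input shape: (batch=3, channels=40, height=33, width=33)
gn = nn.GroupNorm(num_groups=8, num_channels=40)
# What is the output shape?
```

Input: (3, 40, 33, 33) -> Output: (3, 40, 33, 33)

Answer: (3, 40, 33, 33)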